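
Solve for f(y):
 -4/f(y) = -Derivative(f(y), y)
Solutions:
 f(y) = -sqrt(C1 + 8*y)
 f(y) = sqrt(C1 + 8*y)


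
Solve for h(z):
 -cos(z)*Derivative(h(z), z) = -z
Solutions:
 h(z) = C1 + Integral(z/cos(z), z)


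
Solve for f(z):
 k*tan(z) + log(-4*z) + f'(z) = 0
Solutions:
 f(z) = C1 + k*log(cos(z)) - z*log(-z) - 2*z*log(2) + z


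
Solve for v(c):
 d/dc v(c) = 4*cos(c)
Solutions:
 v(c) = C1 + 4*sin(c)


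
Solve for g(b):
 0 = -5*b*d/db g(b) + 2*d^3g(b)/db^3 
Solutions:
 g(b) = C1 + Integral(C2*airyai(2^(2/3)*5^(1/3)*b/2) + C3*airybi(2^(2/3)*5^(1/3)*b/2), b)


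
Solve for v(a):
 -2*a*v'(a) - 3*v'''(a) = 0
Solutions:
 v(a) = C1 + Integral(C2*airyai(-2^(1/3)*3^(2/3)*a/3) + C3*airybi(-2^(1/3)*3^(2/3)*a/3), a)


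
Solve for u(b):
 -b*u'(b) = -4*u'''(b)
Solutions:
 u(b) = C1 + Integral(C2*airyai(2^(1/3)*b/2) + C3*airybi(2^(1/3)*b/2), b)


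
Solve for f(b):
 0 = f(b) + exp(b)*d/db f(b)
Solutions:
 f(b) = C1*exp(exp(-b))


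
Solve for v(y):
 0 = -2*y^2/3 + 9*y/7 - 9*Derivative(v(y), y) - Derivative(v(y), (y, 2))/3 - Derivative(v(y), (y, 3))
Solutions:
 v(y) = C1 - 2*y^3/81 + 757*y^2/10206 + 1511*y/137781 + (C2*sin(sqrt(323)*y/6) + C3*cos(sqrt(323)*y/6))*exp(-y/6)


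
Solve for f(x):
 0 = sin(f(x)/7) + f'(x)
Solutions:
 x + 7*log(cos(f(x)/7) - 1)/2 - 7*log(cos(f(x)/7) + 1)/2 = C1


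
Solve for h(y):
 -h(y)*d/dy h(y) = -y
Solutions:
 h(y) = -sqrt(C1 + y^2)
 h(y) = sqrt(C1 + y^2)


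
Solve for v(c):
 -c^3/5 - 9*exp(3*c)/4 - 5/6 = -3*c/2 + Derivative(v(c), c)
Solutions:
 v(c) = C1 - c^4/20 + 3*c^2/4 - 5*c/6 - 3*exp(3*c)/4


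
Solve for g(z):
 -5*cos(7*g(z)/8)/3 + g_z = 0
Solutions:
 -5*z/3 - 4*log(sin(7*g(z)/8) - 1)/7 + 4*log(sin(7*g(z)/8) + 1)/7 = C1


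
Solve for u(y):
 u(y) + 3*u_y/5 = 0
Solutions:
 u(y) = C1*exp(-5*y/3)


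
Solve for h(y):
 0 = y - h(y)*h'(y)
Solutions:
 h(y) = -sqrt(C1 + y^2)
 h(y) = sqrt(C1 + y^2)


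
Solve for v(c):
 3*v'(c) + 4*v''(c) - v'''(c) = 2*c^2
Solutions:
 v(c) = C1 + C2*exp(c*(2 - sqrt(7))) + C3*exp(c*(2 + sqrt(7))) + 2*c^3/9 - 8*c^2/9 + 76*c/27


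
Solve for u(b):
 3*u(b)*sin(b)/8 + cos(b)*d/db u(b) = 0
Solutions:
 u(b) = C1*cos(b)^(3/8)


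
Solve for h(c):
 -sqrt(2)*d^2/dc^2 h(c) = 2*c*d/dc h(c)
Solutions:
 h(c) = C1 + C2*erf(2^(3/4)*c/2)


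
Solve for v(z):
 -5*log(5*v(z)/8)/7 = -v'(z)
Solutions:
 7*Integral(1/(-log(_y) - log(5) + 3*log(2)), (_y, v(z)))/5 = C1 - z


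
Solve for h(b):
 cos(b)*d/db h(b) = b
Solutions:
 h(b) = C1 + Integral(b/cos(b), b)


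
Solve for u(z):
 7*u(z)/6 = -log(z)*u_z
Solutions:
 u(z) = C1*exp(-7*li(z)/6)


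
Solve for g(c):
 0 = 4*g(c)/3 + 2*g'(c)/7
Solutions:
 g(c) = C1*exp(-14*c/3)


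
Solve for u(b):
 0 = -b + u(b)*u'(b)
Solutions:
 u(b) = -sqrt(C1 + b^2)
 u(b) = sqrt(C1 + b^2)


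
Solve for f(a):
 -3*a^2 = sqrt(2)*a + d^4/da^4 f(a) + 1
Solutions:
 f(a) = C1 + C2*a + C3*a^2 + C4*a^3 - a^6/120 - sqrt(2)*a^5/120 - a^4/24


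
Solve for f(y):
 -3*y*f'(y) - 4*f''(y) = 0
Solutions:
 f(y) = C1 + C2*erf(sqrt(6)*y/4)


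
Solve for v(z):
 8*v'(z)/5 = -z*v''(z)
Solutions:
 v(z) = C1 + C2/z^(3/5)


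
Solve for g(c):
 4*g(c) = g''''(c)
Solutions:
 g(c) = C1*exp(-sqrt(2)*c) + C2*exp(sqrt(2)*c) + C3*sin(sqrt(2)*c) + C4*cos(sqrt(2)*c)


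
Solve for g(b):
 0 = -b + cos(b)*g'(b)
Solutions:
 g(b) = C1 + Integral(b/cos(b), b)


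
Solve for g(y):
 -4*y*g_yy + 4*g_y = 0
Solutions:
 g(y) = C1 + C2*y^2


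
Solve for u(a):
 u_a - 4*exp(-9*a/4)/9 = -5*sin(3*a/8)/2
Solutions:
 u(a) = C1 + 20*cos(3*a/8)/3 - 16*exp(-9*a/4)/81


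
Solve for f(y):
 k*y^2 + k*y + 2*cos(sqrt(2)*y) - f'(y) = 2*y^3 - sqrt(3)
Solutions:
 f(y) = C1 + k*y^3/3 + k*y^2/2 - y^4/2 + sqrt(3)*y + sqrt(2)*sin(sqrt(2)*y)


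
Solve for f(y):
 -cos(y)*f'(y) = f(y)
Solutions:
 f(y) = C1*sqrt(sin(y) - 1)/sqrt(sin(y) + 1)


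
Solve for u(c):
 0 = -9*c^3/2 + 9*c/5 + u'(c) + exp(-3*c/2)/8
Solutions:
 u(c) = C1 + 9*c^4/8 - 9*c^2/10 + exp(-3*c/2)/12


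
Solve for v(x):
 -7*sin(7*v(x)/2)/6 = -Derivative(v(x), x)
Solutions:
 -7*x/6 + log(cos(7*v(x)/2) - 1)/7 - log(cos(7*v(x)/2) + 1)/7 = C1


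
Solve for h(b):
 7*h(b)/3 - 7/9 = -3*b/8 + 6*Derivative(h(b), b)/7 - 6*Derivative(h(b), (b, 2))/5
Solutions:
 h(b) = -9*b/56 + (C1*sin(sqrt(3205)*b/42) + C2*cos(sqrt(3205)*b/42))*exp(5*b/14) + 1129/4116


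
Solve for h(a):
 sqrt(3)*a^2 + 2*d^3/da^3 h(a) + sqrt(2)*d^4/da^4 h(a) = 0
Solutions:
 h(a) = C1 + C2*a + C3*a^2 + C4*exp(-sqrt(2)*a) - sqrt(3)*a^5/120 + sqrt(6)*a^4/48 - sqrt(3)*a^3/12


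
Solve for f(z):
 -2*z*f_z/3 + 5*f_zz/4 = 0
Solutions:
 f(z) = C1 + C2*erfi(2*sqrt(15)*z/15)


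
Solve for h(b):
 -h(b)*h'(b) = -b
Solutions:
 h(b) = -sqrt(C1 + b^2)
 h(b) = sqrt(C1 + b^2)


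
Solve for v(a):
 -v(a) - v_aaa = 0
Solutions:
 v(a) = C3*exp(-a) + (C1*sin(sqrt(3)*a/2) + C2*cos(sqrt(3)*a/2))*exp(a/2)


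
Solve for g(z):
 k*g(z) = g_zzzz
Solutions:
 g(z) = C1*exp(-k^(1/4)*z) + C2*exp(k^(1/4)*z) + C3*exp(-I*k^(1/4)*z) + C4*exp(I*k^(1/4)*z)


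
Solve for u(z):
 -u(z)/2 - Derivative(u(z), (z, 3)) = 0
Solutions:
 u(z) = C3*exp(-2^(2/3)*z/2) + (C1*sin(2^(2/3)*sqrt(3)*z/4) + C2*cos(2^(2/3)*sqrt(3)*z/4))*exp(2^(2/3)*z/4)


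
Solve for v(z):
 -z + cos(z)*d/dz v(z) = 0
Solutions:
 v(z) = C1 + Integral(z/cos(z), z)


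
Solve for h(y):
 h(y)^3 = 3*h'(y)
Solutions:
 h(y) = -sqrt(6)*sqrt(-1/(C1 + y))/2
 h(y) = sqrt(6)*sqrt(-1/(C1 + y))/2


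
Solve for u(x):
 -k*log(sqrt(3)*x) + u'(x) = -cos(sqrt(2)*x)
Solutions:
 u(x) = C1 + k*x*(log(x) - 1) + k*x*log(3)/2 - sqrt(2)*sin(sqrt(2)*x)/2


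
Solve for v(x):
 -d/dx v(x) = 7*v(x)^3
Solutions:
 v(x) = -sqrt(2)*sqrt(-1/(C1 - 7*x))/2
 v(x) = sqrt(2)*sqrt(-1/(C1 - 7*x))/2


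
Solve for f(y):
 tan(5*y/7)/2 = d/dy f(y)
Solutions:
 f(y) = C1 - 7*log(cos(5*y/7))/10


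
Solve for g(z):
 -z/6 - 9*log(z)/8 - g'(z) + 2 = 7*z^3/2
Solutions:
 g(z) = C1 - 7*z^4/8 - z^2/12 - 9*z*log(z)/8 + 25*z/8


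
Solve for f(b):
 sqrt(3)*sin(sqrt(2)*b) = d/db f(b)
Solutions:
 f(b) = C1 - sqrt(6)*cos(sqrt(2)*b)/2


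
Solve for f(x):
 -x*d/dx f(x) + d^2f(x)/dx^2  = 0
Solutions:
 f(x) = C1 + C2*erfi(sqrt(2)*x/2)


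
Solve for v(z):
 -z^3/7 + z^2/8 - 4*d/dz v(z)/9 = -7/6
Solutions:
 v(z) = C1 - 9*z^4/112 + 3*z^3/32 + 21*z/8


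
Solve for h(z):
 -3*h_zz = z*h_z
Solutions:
 h(z) = C1 + C2*erf(sqrt(6)*z/6)


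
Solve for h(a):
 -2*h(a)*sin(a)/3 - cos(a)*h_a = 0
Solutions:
 h(a) = C1*cos(a)^(2/3)


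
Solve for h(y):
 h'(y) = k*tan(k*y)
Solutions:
 h(y) = C1 + k*Piecewise((-log(cos(k*y))/k, Ne(k, 0)), (0, True))


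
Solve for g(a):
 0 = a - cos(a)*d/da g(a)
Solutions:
 g(a) = C1 + Integral(a/cos(a), a)


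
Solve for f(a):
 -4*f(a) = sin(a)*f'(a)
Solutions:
 f(a) = C1*(cos(a)^2 + 2*cos(a) + 1)/(cos(a)^2 - 2*cos(a) + 1)


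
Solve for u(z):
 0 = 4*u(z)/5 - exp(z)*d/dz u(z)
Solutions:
 u(z) = C1*exp(-4*exp(-z)/5)


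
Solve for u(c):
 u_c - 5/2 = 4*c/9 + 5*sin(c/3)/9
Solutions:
 u(c) = C1 + 2*c^2/9 + 5*c/2 - 5*cos(c/3)/3


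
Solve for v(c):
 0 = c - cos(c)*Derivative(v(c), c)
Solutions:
 v(c) = C1 + Integral(c/cos(c), c)


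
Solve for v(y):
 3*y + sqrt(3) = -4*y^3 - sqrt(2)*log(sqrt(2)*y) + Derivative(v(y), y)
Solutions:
 v(y) = C1 + y^4 + 3*y^2/2 + sqrt(2)*y*log(y) - sqrt(2)*y + sqrt(2)*y*log(2)/2 + sqrt(3)*y


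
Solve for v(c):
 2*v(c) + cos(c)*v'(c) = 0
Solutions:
 v(c) = C1*(sin(c) - 1)/(sin(c) + 1)


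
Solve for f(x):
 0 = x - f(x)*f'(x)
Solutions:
 f(x) = -sqrt(C1 + x^2)
 f(x) = sqrt(C1 + x^2)


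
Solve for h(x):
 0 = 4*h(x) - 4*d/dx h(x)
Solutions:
 h(x) = C1*exp(x)


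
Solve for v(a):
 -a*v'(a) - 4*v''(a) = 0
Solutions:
 v(a) = C1 + C2*erf(sqrt(2)*a/4)


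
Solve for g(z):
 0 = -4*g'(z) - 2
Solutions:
 g(z) = C1 - z/2


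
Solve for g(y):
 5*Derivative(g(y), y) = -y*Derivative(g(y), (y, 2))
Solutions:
 g(y) = C1 + C2/y^4


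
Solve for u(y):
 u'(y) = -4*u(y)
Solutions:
 u(y) = C1*exp(-4*y)


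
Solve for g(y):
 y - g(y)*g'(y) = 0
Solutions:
 g(y) = -sqrt(C1 + y^2)
 g(y) = sqrt(C1 + y^2)


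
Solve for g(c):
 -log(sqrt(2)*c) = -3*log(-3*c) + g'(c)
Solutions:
 g(c) = C1 + 2*c*log(c) + c*(-2 - log(2)/2 + 3*log(3) + 3*I*pi)


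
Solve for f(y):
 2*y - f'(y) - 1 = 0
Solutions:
 f(y) = C1 + y^2 - y


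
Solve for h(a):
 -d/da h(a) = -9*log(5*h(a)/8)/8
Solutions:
 8*Integral(1/(-log(_y) - log(5) + 3*log(2)), (_y, h(a)))/9 = C1 - a


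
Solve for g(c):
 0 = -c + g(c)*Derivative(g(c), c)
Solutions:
 g(c) = -sqrt(C1 + c^2)
 g(c) = sqrt(C1 + c^2)


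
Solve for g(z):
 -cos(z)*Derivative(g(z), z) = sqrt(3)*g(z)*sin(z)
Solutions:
 g(z) = C1*cos(z)^(sqrt(3))


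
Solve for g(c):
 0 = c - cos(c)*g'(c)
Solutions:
 g(c) = C1 + Integral(c/cos(c), c)


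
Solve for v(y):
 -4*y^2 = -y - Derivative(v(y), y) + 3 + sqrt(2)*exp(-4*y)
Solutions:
 v(y) = C1 + 4*y^3/3 - y^2/2 + 3*y - sqrt(2)*exp(-4*y)/4


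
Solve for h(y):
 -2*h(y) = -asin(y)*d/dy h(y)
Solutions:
 h(y) = C1*exp(2*Integral(1/asin(y), y))


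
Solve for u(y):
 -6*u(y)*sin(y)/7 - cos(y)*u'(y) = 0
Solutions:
 u(y) = C1*cos(y)^(6/7)


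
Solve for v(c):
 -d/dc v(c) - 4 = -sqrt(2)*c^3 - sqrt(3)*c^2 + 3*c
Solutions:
 v(c) = C1 + sqrt(2)*c^4/4 + sqrt(3)*c^3/3 - 3*c^2/2 - 4*c


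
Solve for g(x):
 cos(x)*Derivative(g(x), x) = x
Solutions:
 g(x) = C1 + Integral(x/cos(x), x)


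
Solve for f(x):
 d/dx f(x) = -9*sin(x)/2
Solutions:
 f(x) = C1 + 9*cos(x)/2


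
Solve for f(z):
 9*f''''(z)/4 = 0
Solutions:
 f(z) = C1 + C2*z + C3*z^2 + C4*z^3


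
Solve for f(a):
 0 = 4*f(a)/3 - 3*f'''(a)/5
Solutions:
 f(a) = C3*exp(60^(1/3)*a/3) + (C1*sin(20^(1/3)*3^(5/6)*a/6) + C2*cos(20^(1/3)*3^(5/6)*a/6))*exp(-60^(1/3)*a/6)


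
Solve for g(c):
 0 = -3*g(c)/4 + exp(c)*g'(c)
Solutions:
 g(c) = C1*exp(-3*exp(-c)/4)


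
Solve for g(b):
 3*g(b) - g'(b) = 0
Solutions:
 g(b) = C1*exp(3*b)


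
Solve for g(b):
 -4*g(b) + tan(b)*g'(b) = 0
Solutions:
 g(b) = C1*sin(b)^4


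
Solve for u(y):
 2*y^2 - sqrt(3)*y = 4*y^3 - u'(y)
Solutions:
 u(y) = C1 + y^4 - 2*y^3/3 + sqrt(3)*y^2/2


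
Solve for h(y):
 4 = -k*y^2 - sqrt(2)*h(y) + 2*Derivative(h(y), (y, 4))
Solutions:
 h(y) = C1*exp(-2^(7/8)*y/2) + C2*exp(2^(7/8)*y/2) + C3*sin(2^(7/8)*y/2) + C4*cos(2^(7/8)*y/2) - sqrt(2)*k*y^2/2 - 2*sqrt(2)


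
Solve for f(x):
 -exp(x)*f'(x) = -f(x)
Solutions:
 f(x) = C1*exp(-exp(-x))


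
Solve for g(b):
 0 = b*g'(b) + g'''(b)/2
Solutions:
 g(b) = C1 + Integral(C2*airyai(-2^(1/3)*b) + C3*airybi(-2^(1/3)*b), b)


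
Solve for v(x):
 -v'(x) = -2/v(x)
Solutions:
 v(x) = -sqrt(C1 + 4*x)
 v(x) = sqrt(C1 + 4*x)


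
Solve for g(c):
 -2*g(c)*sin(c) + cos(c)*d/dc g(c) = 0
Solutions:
 g(c) = C1/cos(c)^2


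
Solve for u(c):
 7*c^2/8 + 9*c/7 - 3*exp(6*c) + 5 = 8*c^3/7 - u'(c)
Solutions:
 u(c) = C1 + 2*c^4/7 - 7*c^3/24 - 9*c^2/14 - 5*c + exp(6*c)/2


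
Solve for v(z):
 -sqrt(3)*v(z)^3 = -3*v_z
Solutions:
 v(z) = -sqrt(6)*sqrt(-1/(C1 + sqrt(3)*z))/2
 v(z) = sqrt(6)*sqrt(-1/(C1 + sqrt(3)*z))/2


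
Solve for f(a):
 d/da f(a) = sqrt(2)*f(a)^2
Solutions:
 f(a) = -1/(C1 + sqrt(2)*a)


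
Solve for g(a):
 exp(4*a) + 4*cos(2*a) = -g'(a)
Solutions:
 g(a) = C1 - exp(4*a)/4 - 2*sin(2*a)


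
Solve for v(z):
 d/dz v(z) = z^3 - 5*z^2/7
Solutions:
 v(z) = C1 + z^4/4 - 5*z^3/21


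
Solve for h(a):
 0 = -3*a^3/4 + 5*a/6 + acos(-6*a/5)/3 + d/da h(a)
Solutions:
 h(a) = C1 + 3*a^4/16 - 5*a^2/12 - a*acos(-6*a/5)/3 - sqrt(25 - 36*a^2)/18


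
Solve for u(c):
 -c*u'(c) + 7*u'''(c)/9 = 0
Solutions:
 u(c) = C1 + Integral(C2*airyai(21^(2/3)*c/7) + C3*airybi(21^(2/3)*c/7), c)


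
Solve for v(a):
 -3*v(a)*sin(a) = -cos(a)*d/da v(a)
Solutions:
 v(a) = C1/cos(a)^3


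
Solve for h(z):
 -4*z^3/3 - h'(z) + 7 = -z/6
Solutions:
 h(z) = C1 - z^4/3 + z^2/12 + 7*z


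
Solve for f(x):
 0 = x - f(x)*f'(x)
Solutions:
 f(x) = -sqrt(C1 + x^2)
 f(x) = sqrt(C1 + x^2)


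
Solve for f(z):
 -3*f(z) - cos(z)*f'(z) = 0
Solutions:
 f(z) = C1*(sin(z) - 1)^(3/2)/(sin(z) + 1)^(3/2)


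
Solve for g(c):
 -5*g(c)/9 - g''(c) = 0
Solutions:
 g(c) = C1*sin(sqrt(5)*c/3) + C2*cos(sqrt(5)*c/3)


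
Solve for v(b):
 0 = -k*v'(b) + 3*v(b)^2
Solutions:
 v(b) = -k/(C1*k + 3*b)


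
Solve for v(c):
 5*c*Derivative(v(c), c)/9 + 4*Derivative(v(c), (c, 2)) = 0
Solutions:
 v(c) = C1 + C2*erf(sqrt(10)*c/12)


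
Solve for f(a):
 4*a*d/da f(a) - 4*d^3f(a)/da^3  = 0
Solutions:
 f(a) = C1 + Integral(C2*airyai(a) + C3*airybi(a), a)


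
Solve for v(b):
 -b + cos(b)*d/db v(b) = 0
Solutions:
 v(b) = C1 + Integral(b/cos(b), b)


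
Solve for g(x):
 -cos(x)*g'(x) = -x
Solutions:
 g(x) = C1 + Integral(x/cos(x), x)


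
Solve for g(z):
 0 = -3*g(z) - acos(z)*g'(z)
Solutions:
 g(z) = C1*exp(-3*Integral(1/acos(z), z))


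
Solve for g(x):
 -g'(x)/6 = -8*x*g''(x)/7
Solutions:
 g(x) = C1 + C2*x^(55/48)


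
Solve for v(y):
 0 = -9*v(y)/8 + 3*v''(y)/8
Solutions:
 v(y) = C1*exp(-sqrt(3)*y) + C2*exp(sqrt(3)*y)


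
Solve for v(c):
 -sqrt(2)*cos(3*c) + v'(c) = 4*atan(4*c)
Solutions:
 v(c) = C1 + 4*c*atan(4*c) - log(16*c^2 + 1)/2 + sqrt(2)*sin(3*c)/3


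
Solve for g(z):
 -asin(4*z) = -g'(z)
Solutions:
 g(z) = C1 + z*asin(4*z) + sqrt(1 - 16*z^2)/4


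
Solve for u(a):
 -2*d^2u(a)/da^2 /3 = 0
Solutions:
 u(a) = C1 + C2*a


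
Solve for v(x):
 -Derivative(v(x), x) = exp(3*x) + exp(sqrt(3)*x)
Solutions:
 v(x) = C1 - exp(3*x)/3 - sqrt(3)*exp(sqrt(3)*x)/3


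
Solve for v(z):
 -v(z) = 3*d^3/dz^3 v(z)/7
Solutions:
 v(z) = C3*exp(-3^(2/3)*7^(1/3)*z/3) + (C1*sin(3^(1/6)*7^(1/3)*z/2) + C2*cos(3^(1/6)*7^(1/3)*z/2))*exp(3^(2/3)*7^(1/3)*z/6)


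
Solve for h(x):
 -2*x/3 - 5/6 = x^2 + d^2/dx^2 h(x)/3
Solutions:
 h(x) = C1 + C2*x - x^4/4 - x^3/3 - 5*x^2/4


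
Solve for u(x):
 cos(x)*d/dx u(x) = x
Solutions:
 u(x) = C1 + Integral(x/cos(x), x)


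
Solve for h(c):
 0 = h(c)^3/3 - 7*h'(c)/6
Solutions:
 h(c) = -sqrt(14)*sqrt(-1/(C1 + 2*c))/2
 h(c) = sqrt(14)*sqrt(-1/(C1 + 2*c))/2


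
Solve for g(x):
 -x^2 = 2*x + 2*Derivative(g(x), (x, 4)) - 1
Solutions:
 g(x) = C1 + C2*x + C3*x^2 + C4*x^3 - x^6/720 - x^5/120 + x^4/48


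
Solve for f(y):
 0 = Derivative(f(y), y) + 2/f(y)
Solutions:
 f(y) = -sqrt(C1 - 4*y)
 f(y) = sqrt(C1 - 4*y)


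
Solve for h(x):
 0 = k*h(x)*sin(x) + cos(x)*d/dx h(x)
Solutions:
 h(x) = C1*exp(k*log(cos(x)))


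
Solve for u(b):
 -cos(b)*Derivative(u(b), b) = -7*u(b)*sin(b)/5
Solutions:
 u(b) = C1/cos(b)^(7/5)


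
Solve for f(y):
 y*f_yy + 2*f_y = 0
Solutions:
 f(y) = C1 + C2/y


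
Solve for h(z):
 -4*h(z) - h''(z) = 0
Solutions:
 h(z) = C1*sin(2*z) + C2*cos(2*z)


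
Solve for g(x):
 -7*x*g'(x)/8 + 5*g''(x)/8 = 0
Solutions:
 g(x) = C1 + C2*erfi(sqrt(70)*x/10)


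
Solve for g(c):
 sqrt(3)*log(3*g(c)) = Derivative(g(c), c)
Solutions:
 -sqrt(3)*Integral(1/(log(_y) + log(3)), (_y, g(c)))/3 = C1 - c


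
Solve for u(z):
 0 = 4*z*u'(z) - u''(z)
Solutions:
 u(z) = C1 + C2*erfi(sqrt(2)*z)


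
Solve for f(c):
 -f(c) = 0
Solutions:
 f(c) = 0


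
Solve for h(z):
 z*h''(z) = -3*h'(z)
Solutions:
 h(z) = C1 + C2/z^2


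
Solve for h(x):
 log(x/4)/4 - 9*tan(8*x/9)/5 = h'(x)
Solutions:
 h(x) = C1 + x*log(x)/4 - x*log(2)/2 - x/4 + 81*log(cos(8*x/9))/40


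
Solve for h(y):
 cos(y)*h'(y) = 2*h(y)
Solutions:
 h(y) = C1*(sin(y) + 1)/(sin(y) - 1)


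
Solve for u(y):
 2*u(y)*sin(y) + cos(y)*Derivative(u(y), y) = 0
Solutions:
 u(y) = C1*cos(y)^2


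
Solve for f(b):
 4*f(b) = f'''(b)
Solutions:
 f(b) = C3*exp(2^(2/3)*b) + (C1*sin(2^(2/3)*sqrt(3)*b/2) + C2*cos(2^(2/3)*sqrt(3)*b/2))*exp(-2^(2/3)*b/2)


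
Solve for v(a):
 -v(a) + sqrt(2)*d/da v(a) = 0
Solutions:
 v(a) = C1*exp(sqrt(2)*a/2)


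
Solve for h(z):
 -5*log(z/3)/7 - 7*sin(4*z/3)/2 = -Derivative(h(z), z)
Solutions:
 h(z) = C1 + 5*z*log(z)/7 - 5*z*log(3)/7 - 5*z/7 - 21*cos(4*z/3)/8


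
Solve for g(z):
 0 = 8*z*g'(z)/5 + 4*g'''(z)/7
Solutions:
 g(z) = C1 + Integral(C2*airyai(-14^(1/3)*5^(2/3)*z/5) + C3*airybi(-14^(1/3)*5^(2/3)*z/5), z)


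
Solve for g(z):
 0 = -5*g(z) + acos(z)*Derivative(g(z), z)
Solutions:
 g(z) = C1*exp(5*Integral(1/acos(z), z))


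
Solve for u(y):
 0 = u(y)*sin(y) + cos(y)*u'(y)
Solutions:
 u(y) = C1*cos(y)


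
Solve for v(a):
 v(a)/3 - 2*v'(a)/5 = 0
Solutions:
 v(a) = C1*exp(5*a/6)


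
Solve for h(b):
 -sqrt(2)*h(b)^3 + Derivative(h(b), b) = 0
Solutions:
 h(b) = -sqrt(2)*sqrt(-1/(C1 + sqrt(2)*b))/2
 h(b) = sqrt(2)*sqrt(-1/(C1 + sqrt(2)*b))/2


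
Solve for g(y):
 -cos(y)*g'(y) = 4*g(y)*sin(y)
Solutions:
 g(y) = C1*cos(y)^4


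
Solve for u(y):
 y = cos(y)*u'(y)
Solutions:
 u(y) = C1 + Integral(y/cos(y), y)


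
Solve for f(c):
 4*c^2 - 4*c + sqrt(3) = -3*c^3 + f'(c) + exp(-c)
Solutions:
 f(c) = C1 + 3*c^4/4 + 4*c^3/3 - 2*c^2 + sqrt(3)*c + exp(-c)


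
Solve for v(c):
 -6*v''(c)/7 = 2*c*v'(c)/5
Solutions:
 v(c) = C1 + C2*erf(sqrt(210)*c/30)


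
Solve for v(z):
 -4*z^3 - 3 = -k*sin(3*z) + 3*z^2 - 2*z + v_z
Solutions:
 v(z) = C1 - k*cos(3*z)/3 - z^4 - z^3 + z^2 - 3*z


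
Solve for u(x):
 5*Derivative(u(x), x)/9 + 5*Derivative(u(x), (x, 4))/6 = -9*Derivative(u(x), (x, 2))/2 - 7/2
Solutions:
 u(x) = C1 + C2*exp(3^(1/3)*x*(-27/(1 + sqrt(33430)/25)^(1/3) + 5*3^(1/3)*(1 + sqrt(33430)/25)^(1/3))/30)*sin(sqrt(3)*x*(81/(9 + 9*sqrt(33430)/25)^(1/3) + 5*(9 + 9*sqrt(33430)/25)^(1/3))/30) + C3*exp(3^(1/3)*x*(-27/(1 + sqrt(33430)/25)^(1/3) + 5*3^(1/3)*(1 + sqrt(33430)/25)^(1/3))/30)*cos(sqrt(3)*x*(81/(9 + 9*sqrt(33430)/25)^(1/3) + 5*(9 + 9*sqrt(33430)/25)^(1/3))/30) + C4*exp(-3^(1/3)*x*(-27/(1 + sqrt(33430)/25)^(1/3) + 5*3^(1/3)*(1 + sqrt(33430)/25)^(1/3))/15) - 63*x/10


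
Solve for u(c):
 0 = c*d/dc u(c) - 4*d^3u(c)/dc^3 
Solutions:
 u(c) = C1 + Integral(C2*airyai(2^(1/3)*c/2) + C3*airybi(2^(1/3)*c/2), c)


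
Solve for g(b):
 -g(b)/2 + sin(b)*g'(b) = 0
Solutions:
 g(b) = C1*(cos(b) - 1)^(1/4)/(cos(b) + 1)^(1/4)


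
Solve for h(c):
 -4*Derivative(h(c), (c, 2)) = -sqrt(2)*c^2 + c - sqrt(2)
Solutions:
 h(c) = C1 + C2*c + sqrt(2)*c^4/48 - c^3/24 + sqrt(2)*c^2/8


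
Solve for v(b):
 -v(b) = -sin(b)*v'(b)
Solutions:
 v(b) = C1*sqrt(cos(b) - 1)/sqrt(cos(b) + 1)


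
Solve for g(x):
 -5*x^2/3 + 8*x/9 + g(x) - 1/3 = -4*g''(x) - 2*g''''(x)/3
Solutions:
 g(x) = C1*sin(x*sqrt(3 - sqrt(30)/2)) + C2*sin(x*sqrt(sqrt(30)/2 + 3)) + C3*cos(x*sqrt(3 - sqrt(30)/2)) + C4*cos(x*sqrt(sqrt(30)/2 + 3)) + 5*x^2/3 - 8*x/9 - 13


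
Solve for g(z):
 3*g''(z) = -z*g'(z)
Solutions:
 g(z) = C1 + C2*erf(sqrt(6)*z/6)


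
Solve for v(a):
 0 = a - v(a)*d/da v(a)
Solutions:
 v(a) = -sqrt(C1 + a^2)
 v(a) = sqrt(C1 + a^2)


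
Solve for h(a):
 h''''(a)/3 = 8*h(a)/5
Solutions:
 h(a) = C1*exp(-24^(1/4)*5^(3/4)*a/5) + C2*exp(24^(1/4)*5^(3/4)*a/5) + C3*sin(24^(1/4)*5^(3/4)*a/5) + C4*cos(24^(1/4)*5^(3/4)*a/5)


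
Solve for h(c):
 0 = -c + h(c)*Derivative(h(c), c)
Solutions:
 h(c) = -sqrt(C1 + c^2)
 h(c) = sqrt(C1 + c^2)


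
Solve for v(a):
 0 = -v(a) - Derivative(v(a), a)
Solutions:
 v(a) = C1*exp(-a)


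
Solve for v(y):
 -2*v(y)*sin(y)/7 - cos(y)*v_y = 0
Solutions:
 v(y) = C1*cos(y)^(2/7)


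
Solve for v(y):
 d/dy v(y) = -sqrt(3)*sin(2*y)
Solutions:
 v(y) = C1 + sqrt(3)*cos(2*y)/2


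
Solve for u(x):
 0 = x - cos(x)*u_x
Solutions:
 u(x) = C1 + Integral(x/cos(x), x)


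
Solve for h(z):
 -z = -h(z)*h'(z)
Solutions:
 h(z) = -sqrt(C1 + z^2)
 h(z) = sqrt(C1 + z^2)


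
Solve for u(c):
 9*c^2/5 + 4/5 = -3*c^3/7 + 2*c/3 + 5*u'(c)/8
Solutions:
 u(c) = C1 + 6*c^4/35 + 24*c^3/25 - 8*c^2/15 + 32*c/25


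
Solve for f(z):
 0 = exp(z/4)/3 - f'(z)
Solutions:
 f(z) = C1 + 4*exp(z/4)/3


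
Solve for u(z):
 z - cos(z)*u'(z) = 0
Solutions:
 u(z) = C1 + Integral(z/cos(z), z)


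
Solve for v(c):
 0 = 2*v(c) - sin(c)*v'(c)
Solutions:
 v(c) = C1*(cos(c) - 1)/(cos(c) + 1)


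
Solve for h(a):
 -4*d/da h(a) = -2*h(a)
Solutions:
 h(a) = C1*exp(a/2)


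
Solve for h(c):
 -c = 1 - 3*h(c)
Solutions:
 h(c) = c/3 + 1/3


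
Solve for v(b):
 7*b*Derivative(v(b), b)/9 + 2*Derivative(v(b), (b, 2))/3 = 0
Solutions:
 v(b) = C1 + C2*erf(sqrt(21)*b/6)


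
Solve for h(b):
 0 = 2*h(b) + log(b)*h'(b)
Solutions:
 h(b) = C1*exp(-2*li(b))


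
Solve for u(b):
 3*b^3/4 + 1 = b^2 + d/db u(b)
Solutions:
 u(b) = C1 + 3*b^4/16 - b^3/3 + b


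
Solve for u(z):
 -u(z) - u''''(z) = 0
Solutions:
 u(z) = (C1*sin(sqrt(2)*z/2) + C2*cos(sqrt(2)*z/2))*exp(-sqrt(2)*z/2) + (C3*sin(sqrt(2)*z/2) + C4*cos(sqrt(2)*z/2))*exp(sqrt(2)*z/2)


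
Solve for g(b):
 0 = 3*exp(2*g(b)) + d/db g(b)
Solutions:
 g(b) = log(-sqrt(-1/(C1 - 3*b))) - log(2)/2
 g(b) = log(-1/(C1 - 3*b))/2 - log(2)/2


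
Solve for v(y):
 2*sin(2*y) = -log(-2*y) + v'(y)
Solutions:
 v(y) = C1 + y*log(-y) - y + y*log(2) - cos(2*y)


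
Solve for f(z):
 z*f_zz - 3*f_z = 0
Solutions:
 f(z) = C1 + C2*z^4


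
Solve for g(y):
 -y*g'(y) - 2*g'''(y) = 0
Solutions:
 g(y) = C1 + Integral(C2*airyai(-2^(2/3)*y/2) + C3*airybi(-2^(2/3)*y/2), y)


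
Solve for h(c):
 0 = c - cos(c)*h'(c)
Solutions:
 h(c) = C1 + Integral(c/cos(c), c)


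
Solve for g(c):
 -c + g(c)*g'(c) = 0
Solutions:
 g(c) = -sqrt(C1 + c^2)
 g(c) = sqrt(C1 + c^2)


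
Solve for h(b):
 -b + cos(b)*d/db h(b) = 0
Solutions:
 h(b) = C1 + Integral(b/cos(b), b)


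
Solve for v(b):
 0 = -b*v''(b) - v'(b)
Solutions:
 v(b) = C1 + C2*log(b)


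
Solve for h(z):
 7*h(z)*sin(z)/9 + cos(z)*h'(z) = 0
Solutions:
 h(z) = C1*cos(z)^(7/9)


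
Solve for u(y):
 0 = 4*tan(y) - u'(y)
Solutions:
 u(y) = C1 - 4*log(cos(y))


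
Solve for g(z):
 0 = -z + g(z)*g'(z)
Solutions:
 g(z) = -sqrt(C1 + z^2)
 g(z) = sqrt(C1 + z^2)


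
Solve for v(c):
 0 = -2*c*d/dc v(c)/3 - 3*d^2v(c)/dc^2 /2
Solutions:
 v(c) = C1 + C2*erf(sqrt(2)*c/3)


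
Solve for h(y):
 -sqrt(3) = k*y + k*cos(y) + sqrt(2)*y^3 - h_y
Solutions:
 h(y) = C1 + k*y^2/2 + k*sin(y) + sqrt(2)*y^4/4 + sqrt(3)*y


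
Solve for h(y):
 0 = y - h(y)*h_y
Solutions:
 h(y) = -sqrt(C1 + y^2)
 h(y) = sqrt(C1 + y^2)


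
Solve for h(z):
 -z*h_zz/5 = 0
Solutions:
 h(z) = C1 + C2*z


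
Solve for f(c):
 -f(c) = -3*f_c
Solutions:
 f(c) = C1*exp(c/3)


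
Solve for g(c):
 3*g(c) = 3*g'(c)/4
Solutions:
 g(c) = C1*exp(4*c)


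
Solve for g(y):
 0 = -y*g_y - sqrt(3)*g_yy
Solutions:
 g(y) = C1 + C2*erf(sqrt(2)*3^(3/4)*y/6)


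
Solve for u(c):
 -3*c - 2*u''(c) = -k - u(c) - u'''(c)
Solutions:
 u(c) = C1*exp(c) + C2*exp(c*(1 - sqrt(5))/2) + C3*exp(c*(1 + sqrt(5))/2) + 3*c - k


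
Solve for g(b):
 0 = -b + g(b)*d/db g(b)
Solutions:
 g(b) = -sqrt(C1 + b^2)
 g(b) = sqrt(C1 + b^2)


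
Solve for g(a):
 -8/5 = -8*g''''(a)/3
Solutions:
 g(a) = C1 + C2*a + C3*a^2 + C4*a^3 + a^4/40


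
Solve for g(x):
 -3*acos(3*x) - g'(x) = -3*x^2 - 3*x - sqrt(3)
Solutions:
 g(x) = C1 + x^3 + 3*x^2/2 - 3*x*acos(3*x) + sqrt(3)*x + sqrt(1 - 9*x^2)


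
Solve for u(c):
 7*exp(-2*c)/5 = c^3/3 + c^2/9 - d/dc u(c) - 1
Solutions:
 u(c) = C1 + c^4/12 + c^3/27 - c + 7*exp(-2*c)/10


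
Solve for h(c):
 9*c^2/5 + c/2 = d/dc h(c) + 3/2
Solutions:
 h(c) = C1 + 3*c^3/5 + c^2/4 - 3*c/2


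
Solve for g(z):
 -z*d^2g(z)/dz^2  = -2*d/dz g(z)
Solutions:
 g(z) = C1 + C2*z^3


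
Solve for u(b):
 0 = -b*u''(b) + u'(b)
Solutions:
 u(b) = C1 + C2*b^2


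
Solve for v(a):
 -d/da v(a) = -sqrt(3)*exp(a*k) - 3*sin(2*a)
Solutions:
 v(a) = C1 - 3*cos(2*a)/2 + sqrt(3)*exp(a*k)/k


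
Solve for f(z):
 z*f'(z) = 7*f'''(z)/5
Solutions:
 f(z) = C1 + Integral(C2*airyai(5^(1/3)*7^(2/3)*z/7) + C3*airybi(5^(1/3)*7^(2/3)*z/7), z)


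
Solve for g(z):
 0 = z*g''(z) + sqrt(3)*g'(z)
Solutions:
 g(z) = C1 + C2*z^(1 - sqrt(3))


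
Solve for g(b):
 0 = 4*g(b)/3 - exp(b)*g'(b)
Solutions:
 g(b) = C1*exp(-4*exp(-b)/3)


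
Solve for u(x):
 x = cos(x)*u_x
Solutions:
 u(x) = C1 + Integral(x/cos(x), x)


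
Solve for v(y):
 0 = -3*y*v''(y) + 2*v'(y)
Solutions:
 v(y) = C1 + C2*y^(5/3)


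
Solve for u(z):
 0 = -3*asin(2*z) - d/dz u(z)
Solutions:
 u(z) = C1 - 3*z*asin(2*z) - 3*sqrt(1 - 4*z^2)/2


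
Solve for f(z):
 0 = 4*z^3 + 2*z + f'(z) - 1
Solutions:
 f(z) = C1 - z^4 - z^2 + z


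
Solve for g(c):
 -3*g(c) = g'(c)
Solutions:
 g(c) = C1*exp(-3*c)


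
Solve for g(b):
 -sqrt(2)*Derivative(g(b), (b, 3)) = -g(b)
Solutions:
 g(b) = C3*exp(2^(5/6)*b/2) + (C1*sin(2^(5/6)*sqrt(3)*b/4) + C2*cos(2^(5/6)*sqrt(3)*b/4))*exp(-2^(5/6)*b/4)


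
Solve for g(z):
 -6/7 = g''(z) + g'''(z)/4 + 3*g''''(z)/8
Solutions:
 g(z) = C1 + C2*z - 3*z^2/7 + (C3*sin(sqrt(23)*z/3) + C4*cos(sqrt(23)*z/3))*exp(-z/3)


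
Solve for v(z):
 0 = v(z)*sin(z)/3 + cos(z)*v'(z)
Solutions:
 v(z) = C1*cos(z)^(1/3)


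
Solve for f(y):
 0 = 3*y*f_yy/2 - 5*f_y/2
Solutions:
 f(y) = C1 + C2*y^(8/3)


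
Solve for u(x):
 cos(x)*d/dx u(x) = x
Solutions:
 u(x) = C1 + Integral(x/cos(x), x)


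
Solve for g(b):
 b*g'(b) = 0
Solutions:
 g(b) = C1


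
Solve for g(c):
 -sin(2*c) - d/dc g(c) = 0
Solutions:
 g(c) = C1 + cos(2*c)/2


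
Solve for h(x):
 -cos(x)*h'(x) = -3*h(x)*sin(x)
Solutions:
 h(x) = C1/cos(x)^3


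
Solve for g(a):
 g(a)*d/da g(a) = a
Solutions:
 g(a) = -sqrt(C1 + a^2)
 g(a) = sqrt(C1 + a^2)


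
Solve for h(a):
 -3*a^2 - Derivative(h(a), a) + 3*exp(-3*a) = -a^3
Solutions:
 h(a) = C1 + a^4/4 - a^3 - exp(-3*a)


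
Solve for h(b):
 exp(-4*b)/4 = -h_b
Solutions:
 h(b) = C1 + exp(-4*b)/16


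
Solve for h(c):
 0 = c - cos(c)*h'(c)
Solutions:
 h(c) = C1 + Integral(c/cos(c), c)


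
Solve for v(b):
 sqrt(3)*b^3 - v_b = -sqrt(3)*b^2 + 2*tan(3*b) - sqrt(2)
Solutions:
 v(b) = C1 + sqrt(3)*b^4/4 + sqrt(3)*b^3/3 + sqrt(2)*b + 2*log(cos(3*b))/3


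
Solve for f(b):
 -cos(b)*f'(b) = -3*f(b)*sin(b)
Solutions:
 f(b) = C1/cos(b)^3


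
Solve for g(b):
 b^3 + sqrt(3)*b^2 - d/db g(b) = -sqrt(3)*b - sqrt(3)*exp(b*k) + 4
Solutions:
 g(b) = C1 + b^4/4 + sqrt(3)*b^3/3 + sqrt(3)*b^2/2 - 4*b + sqrt(3)*exp(b*k)/k


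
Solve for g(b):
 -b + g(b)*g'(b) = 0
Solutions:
 g(b) = -sqrt(C1 + b^2)
 g(b) = sqrt(C1 + b^2)


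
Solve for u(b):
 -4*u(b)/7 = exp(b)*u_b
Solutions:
 u(b) = C1*exp(4*exp(-b)/7)


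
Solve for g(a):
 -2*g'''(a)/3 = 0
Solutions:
 g(a) = C1 + C2*a + C3*a^2


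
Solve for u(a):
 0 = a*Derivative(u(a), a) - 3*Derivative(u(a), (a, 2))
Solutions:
 u(a) = C1 + C2*erfi(sqrt(6)*a/6)


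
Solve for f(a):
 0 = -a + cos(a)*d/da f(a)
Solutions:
 f(a) = C1 + Integral(a/cos(a), a)


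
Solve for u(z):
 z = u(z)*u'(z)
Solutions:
 u(z) = -sqrt(C1 + z^2)
 u(z) = sqrt(C1 + z^2)


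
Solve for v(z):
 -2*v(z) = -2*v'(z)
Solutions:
 v(z) = C1*exp(z)


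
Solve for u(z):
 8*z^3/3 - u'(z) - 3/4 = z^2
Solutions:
 u(z) = C1 + 2*z^4/3 - z^3/3 - 3*z/4


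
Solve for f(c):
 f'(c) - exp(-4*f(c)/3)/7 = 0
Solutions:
 f(c) = 3*log(-I*(C1 + 4*c/21)^(1/4))
 f(c) = 3*log(I*(C1 + 4*c/21)^(1/4))
 f(c) = 3*log(-(C1 + 4*c/21)^(1/4))
 f(c) = 3*log(C1 + 4*c/21)/4


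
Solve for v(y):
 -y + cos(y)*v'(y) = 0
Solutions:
 v(y) = C1 + Integral(y/cos(y), y)


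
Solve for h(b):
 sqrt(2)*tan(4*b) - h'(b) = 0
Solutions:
 h(b) = C1 - sqrt(2)*log(cos(4*b))/4


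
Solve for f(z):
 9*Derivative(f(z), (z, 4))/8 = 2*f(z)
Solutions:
 f(z) = C1*exp(-2*sqrt(3)*z/3) + C2*exp(2*sqrt(3)*z/3) + C3*sin(2*sqrt(3)*z/3) + C4*cos(2*sqrt(3)*z/3)


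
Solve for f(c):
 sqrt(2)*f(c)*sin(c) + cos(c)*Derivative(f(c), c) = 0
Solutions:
 f(c) = C1*cos(c)^(sqrt(2))


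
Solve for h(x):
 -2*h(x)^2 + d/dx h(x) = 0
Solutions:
 h(x) = -1/(C1 + 2*x)


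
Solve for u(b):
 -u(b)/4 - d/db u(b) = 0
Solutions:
 u(b) = C1*exp(-b/4)


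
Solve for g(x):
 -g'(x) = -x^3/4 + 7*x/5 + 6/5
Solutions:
 g(x) = C1 + x^4/16 - 7*x^2/10 - 6*x/5


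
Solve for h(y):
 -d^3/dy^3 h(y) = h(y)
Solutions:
 h(y) = C3*exp(-y) + (C1*sin(sqrt(3)*y/2) + C2*cos(sqrt(3)*y/2))*exp(y/2)


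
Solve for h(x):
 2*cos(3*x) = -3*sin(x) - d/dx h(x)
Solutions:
 h(x) = C1 - 2*sin(3*x)/3 + 3*cos(x)


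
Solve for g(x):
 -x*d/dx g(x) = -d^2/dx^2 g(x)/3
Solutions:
 g(x) = C1 + C2*erfi(sqrt(6)*x/2)


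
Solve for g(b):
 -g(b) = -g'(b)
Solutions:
 g(b) = C1*exp(b)


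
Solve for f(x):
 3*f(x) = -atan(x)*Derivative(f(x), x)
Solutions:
 f(x) = C1*exp(-3*Integral(1/atan(x), x))


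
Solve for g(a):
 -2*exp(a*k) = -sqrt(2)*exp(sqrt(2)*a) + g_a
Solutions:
 g(a) = C1 + exp(sqrt(2)*a) - 2*exp(a*k)/k


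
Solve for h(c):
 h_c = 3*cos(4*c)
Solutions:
 h(c) = C1 + 3*sin(4*c)/4


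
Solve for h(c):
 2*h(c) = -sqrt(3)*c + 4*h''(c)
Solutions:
 h(c) = C1*exp(-sqrt(2)*c/2) + C2*exp(sqrt(2)*c/2) - sqrt(3)*c/2


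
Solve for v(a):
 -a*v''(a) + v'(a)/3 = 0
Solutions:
 v(a) = C1 + C2*a^(4/3)


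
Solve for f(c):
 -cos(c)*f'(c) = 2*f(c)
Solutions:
 f(c) = C1*(sin(c) - 1)/(sin(c) + 1)


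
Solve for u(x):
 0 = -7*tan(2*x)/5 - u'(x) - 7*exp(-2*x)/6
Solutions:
 u(x) = C1 - 7*log(tan(2*x)^2 + 1)/20 + 7*exp(-2*x)/12


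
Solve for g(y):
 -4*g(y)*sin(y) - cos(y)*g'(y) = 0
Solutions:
 g(y) = C1*cos(y)^4


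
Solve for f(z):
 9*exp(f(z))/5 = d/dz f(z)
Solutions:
 f(z) = log(-1/(C1 + 9*z)) + log(5)


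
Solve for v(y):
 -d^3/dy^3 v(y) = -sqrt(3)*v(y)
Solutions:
 v(y) = C3*exp(3^(1/6)*y) + (C1*sin(3^(2/3)*y/2) + C2*cos(3^(2/3)*y/2))*exp(-3^(1/6)*y/2)


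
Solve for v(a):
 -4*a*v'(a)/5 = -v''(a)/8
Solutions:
 v(a) = C1 + C2*erfi(4*sqrt(5)*a/5)


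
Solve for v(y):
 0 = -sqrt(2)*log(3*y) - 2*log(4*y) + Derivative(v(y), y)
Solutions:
 v(y) = C1 + sqrt(2)*y*log(y) + 2*y*log(y) - 2*y - sqrt(2)*y + y*log(16*3^(sqrt(2)))


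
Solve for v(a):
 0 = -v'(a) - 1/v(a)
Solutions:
 v(a) = -sqrt(C1 - 2*a)
 v(a) = sqrt(C1 - 2*a)


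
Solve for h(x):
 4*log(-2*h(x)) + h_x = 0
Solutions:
 Integral(1/(log(-_y) + log(2)), (_y, h(x)))/4 = C1 - x


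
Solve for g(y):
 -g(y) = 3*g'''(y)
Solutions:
 g(y) = C3*exp(-3^(2/3)*y/3) + (C1*sin(3^(1/6)*y/2) + C2*cos(3^(1/6)*y/2))*exp(3^(2/3)*y/6)


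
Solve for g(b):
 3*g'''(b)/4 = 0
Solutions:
 g(b) = C1 + C2*b + C3*b^2


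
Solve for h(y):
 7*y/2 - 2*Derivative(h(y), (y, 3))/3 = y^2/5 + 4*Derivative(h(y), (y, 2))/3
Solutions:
 h(y) = C1 + C2*y + C3*exp(-2*y) - y^4/80 + 37*y^3/80 - 111*y^2/160


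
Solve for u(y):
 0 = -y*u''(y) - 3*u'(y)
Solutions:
 u(y) = C1 + C2/y^2


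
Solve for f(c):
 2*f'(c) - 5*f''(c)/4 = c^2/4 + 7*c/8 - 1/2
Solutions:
 f(c) = C1 + C2*exp(8*c/5) + c^3/24 + 19*c^2/64 + 31*c/256


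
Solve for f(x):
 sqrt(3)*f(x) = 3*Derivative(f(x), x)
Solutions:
 f(x) = C1*exp(sqrt(3)*x/3)


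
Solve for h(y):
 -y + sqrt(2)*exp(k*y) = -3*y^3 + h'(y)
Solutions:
 h(y) = C1 + 3*y^4/4 - y^2/2 + sqrt(2)*exp(k*y)/k


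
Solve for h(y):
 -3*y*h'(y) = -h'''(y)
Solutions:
 h(y) = C1 + Integral(C2*airyai(3^(1/3)*y) + C3*airybi(3^(1/3)*y), y)


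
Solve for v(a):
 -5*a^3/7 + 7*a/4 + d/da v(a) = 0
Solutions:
 v(a) = C1 + 5*a^4/28 - 7*a^2/8


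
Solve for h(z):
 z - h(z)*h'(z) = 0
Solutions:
 h(z) = -sqrt(C1 + z^2)
 h(z) = sqrt(C1 + z^2)


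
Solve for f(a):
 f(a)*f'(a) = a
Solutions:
 f(a) = -sqrt(C1 + a^2)
 f(a) = sqrt(C1 + a^2)


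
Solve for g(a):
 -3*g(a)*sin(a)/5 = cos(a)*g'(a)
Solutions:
 g(a) = C1*cos(a)^(3/5)


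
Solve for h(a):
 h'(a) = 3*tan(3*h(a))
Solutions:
 h(a) = -asin(C1*exp(9*a))/3 + pi/3
 h(a) = asin(C1*exp(9*a))/3


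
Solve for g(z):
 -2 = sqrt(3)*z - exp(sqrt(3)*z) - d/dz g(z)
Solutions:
 g(z) = C1 + sqrt(3)*z^2/2 + 2*z - sqrt(3)*exp(sqrt(3)*z)/3


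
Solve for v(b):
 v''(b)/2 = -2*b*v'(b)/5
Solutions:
 v(b) = C1 + C2*erf(sqrt(10)*b/5)


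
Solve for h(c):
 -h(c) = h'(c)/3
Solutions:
 h(c) = C1*exp(-3*c)


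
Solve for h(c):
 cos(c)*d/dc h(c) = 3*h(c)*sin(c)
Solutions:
 h(c) = C1/cos(c)^3


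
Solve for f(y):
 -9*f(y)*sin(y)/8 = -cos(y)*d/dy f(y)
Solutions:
 f(y) = C1/cos(y)^(9/8)


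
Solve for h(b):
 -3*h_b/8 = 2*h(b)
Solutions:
 h(b) = C1*exp(-16*b/3)


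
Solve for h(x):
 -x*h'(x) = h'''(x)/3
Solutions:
 h(x) = C1 + Integral(C2*airyai(-3^(1/3)*x) + C3*airybi(-3^(1/3)*x), x)


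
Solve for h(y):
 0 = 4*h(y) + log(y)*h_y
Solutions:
 h(y) = C1*exp(-4*li(y))


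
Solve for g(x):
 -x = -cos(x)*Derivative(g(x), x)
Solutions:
 g(x) = C1 + Integral(x/cos(x), x)


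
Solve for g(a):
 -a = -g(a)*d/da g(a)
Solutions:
 g(a) = -sqrt(C1 + a^2)
 g(a) = sqrt(C1 + a^2)


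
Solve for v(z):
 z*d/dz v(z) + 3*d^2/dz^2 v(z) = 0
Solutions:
 v(z) = C1 + C2*erf(sqrt(6)*z/6)


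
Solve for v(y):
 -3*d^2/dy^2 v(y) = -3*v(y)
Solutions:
 v(y) = C1*exp(-y) + C2*exp(y)


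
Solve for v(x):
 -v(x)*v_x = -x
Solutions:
 v(x) = -sqrt(C1 + x^2)
 v(x) = sqrt(C1 + x^2)


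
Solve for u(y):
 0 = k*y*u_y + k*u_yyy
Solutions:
 u(y) = C1 + Integral(C2*airyai(-y) + C3*airybi(-y), y)


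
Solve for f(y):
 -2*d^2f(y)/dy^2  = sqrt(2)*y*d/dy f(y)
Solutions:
 f(y) = C1 + C2*erf(2^(1/4)*y/2)


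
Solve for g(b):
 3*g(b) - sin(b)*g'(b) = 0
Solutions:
 g(b) = C1*(cos(b) - 1)^(3/2)/(cos(b) + 1)^(3/2)


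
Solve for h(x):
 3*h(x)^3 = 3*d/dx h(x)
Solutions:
 h(x) = -sqrt(2)*sqrt(-1/(C1 + x))/2
 h(x) = sqrt(2)*sqrt(-1/(C1 + x))/2


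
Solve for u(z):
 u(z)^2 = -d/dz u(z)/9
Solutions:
 u(z) = 1/(C1 + 9*z)


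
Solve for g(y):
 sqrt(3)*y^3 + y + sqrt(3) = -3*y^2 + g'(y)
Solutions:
 g(y) = C1 + sqrt(3)*y^4/4 + y^3 + y^2/2 + sqrt(3)*y


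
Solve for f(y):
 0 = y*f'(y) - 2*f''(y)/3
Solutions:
 f(y) = C1 + C2*erfi(sqrt(3)*y/2)


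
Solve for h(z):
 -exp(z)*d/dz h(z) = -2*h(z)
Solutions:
 h(z) = C1*exp(-2*exp(-z))


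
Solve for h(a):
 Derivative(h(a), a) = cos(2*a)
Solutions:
 h(a) = C1 + sin(2*a)/2


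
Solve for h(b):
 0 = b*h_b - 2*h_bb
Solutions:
 h(b) = C1 + C2*erfi(b/2)


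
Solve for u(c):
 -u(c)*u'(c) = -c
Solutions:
 u(c) = -sqrt(C1 + c^2)
 u(c) = sqrt(C1 + c^2)


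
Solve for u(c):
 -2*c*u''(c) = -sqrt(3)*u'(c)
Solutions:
 u(c) = C1 + C2*c^(sqrt(3)/2 + 1)


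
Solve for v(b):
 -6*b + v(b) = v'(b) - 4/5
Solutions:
 v(b) = C1*exp(b) + 6*b + 26/5


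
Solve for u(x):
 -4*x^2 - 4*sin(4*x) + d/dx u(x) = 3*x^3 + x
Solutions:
 u(x) = C1 + 3*x^4/4 + 4*x^3/3 + x^2/2 - cos(4*x)


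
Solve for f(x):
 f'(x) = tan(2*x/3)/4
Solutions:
 f(x) = C1 - 3*log(cos(2*x/3))/8


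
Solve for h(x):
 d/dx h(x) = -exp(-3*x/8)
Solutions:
 h(x) = C1 + 8*exp(-3*x/8)/3


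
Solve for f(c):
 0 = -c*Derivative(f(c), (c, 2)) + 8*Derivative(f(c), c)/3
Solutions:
 f(c) = C1 + C2*c^(11/3)


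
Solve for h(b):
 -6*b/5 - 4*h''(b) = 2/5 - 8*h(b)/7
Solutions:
 h(b) = C1*exp(-sqrt(14)*b/7) + C2*exp(sqrt(14)*b/7) + 21*b/20 + 7/20


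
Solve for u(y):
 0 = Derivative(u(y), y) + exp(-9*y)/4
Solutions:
 u(y) = C1 + exp(-9*y)/36


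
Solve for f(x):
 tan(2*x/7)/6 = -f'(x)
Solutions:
 f(x) = C1 + 7*log(cos(2*x/7))/12


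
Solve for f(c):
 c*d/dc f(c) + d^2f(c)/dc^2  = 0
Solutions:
 f(c) = C1 + C2*erf(sqrt(2)*c/2)


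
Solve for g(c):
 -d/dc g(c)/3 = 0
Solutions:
 g(c) = C1


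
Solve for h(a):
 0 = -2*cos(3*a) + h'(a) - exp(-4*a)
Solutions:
 h(a) = C1 + 2*sin(3*a)/3 - exp(-4*a)/4


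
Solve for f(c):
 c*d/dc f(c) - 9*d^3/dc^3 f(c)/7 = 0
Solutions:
 f(c) = C1 + Integral(C2*airyai(21^(1/3)*c/3) + C3*airybi(21^(1/3)*c/3), c)


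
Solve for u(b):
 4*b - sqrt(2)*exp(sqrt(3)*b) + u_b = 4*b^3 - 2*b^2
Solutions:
 u(b) = C1 + b^4 - 2*b^3/3 - 2*b^2 + sqrt(6)*exp(sqrt(3)*b)/3


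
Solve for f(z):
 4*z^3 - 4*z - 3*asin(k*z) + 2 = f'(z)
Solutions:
 f(z) = C1 + z^4 - 2*z^2 + 2*z - 3*Piecewise((z*asin(k*z) + sqrt(-k^2*z^2 + 1)/k, Ne(k, 0)), (0, True))


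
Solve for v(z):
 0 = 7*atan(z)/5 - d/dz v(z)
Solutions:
 v(z) = C1 + 7*z*atan(z)/5 - 7*log(z^2 + 1)/10


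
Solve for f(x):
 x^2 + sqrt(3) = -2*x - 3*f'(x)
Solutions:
 f(x) = C1 - x^3/9 - x^2/3 - sqrt(3)*x/3


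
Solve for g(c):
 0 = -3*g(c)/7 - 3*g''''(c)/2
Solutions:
 g(c) = (C1*sin(14^(3/4)*c/14) + C2*cos(14^(3/4)*c/14))*exp(-14^(3/4)*c/14) + (C3*sin(14^(3/4)*c/14) + C4*cos(14^(3/4)*c/14))*exp(14^(3/4)*c/14)


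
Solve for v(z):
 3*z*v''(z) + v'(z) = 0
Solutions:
 v(z) = C1 + C2*z^(2/3)


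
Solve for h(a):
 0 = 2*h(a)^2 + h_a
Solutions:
 h(a) = 1/(C1 + 2*a)


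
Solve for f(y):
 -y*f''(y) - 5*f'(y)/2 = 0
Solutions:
 f(y) = C1 + C2/y^(3/2)


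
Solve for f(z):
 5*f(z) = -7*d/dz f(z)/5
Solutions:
 f(z) = C1*exp(-25*z/7)


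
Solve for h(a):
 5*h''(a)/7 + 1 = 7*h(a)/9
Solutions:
 h(a) = C1*exp(-7*sqrt(5)*a/15) + C2*exp(7*sqrt(5)*a/15) + 9/7


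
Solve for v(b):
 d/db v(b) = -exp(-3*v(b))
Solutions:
 v(b) = log(C1 - 3*b)/3
 v(b) = log((-3^(1/3) - 3^(5/6)*I)*(C1 - b)^(1/3)/2)
 v(b) = log((-3^(1/3) + 3^(5/6)*I)*(C1 - b)^(1/3)/2)


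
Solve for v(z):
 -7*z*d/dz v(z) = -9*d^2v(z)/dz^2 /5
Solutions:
 v(z) = C1 + C2*erfi(sqrt(70)*z/6)


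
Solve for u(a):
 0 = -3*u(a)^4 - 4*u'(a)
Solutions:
 u(a) = 2^(2/3)*(1/(C1 + 9*a))^(1/3)
 u(a) = (-6^(2/3) - 3*2^(2/3)*3^(1/6)*I)*(1/(C1 + 3*a))^(1/3)/6
 u(a) = (-6^(2/3) + 3*2^(2/3)*3^(1/6)*I)*(1/(C1 + 3*a))^(1/3)/6


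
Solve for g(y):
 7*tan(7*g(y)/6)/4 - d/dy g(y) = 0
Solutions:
 g(y) = -6*asin(C1*exp(49*y/24))/7 + 6*pi/7
 g(y) = 6*asin(C1*exp(49*y/24))/7


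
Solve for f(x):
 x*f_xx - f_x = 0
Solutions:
 f(x) = C1 + C2*x^2


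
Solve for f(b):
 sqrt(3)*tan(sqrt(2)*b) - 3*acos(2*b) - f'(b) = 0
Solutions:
 f(b) = C1 - 3*b*acos(2*b) + 3*sqrt(1 - 4*b^2)/2 - sqrt(6)*log(cos(sqrt(2)*b))/2


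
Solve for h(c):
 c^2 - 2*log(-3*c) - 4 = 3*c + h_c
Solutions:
 h(c) = C1 + c^3/3 - 3*c^2/2 - 2*c*log(-c) + 2*c*(-log(3) - 1)


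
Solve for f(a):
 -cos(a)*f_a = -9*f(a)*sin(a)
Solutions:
 f(a) = C1/cos(a)^9


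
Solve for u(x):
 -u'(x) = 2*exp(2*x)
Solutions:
 u(x) = C1 - exp(2*x)


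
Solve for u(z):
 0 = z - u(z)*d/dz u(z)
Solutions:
 u(z) = -sqrt(C1 + z^2)
 u(z) = sqrt(C1 + z^2)


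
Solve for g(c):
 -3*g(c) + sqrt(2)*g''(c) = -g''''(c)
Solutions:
 g(c) = C1*exp(-sqrt(2)*c*sqrt(-sqrt(2) + sqrt(14))/2) + C2*exp(sqrt(2)*c*sqrt(-sqrt(2) + sqrt(14))/2) + C3*sin(sqrt(2)*c*sqrt(sqrt(2) + sqrt(14))/2) + C4*cosh(sqrt(2)*c*sqrt(-sqrt(14) - sqrt(2))/2)


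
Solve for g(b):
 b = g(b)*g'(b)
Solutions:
 g(b) = -sqrt(C1 + b^2)
 g(b) = sqrt(C1 + b^2)


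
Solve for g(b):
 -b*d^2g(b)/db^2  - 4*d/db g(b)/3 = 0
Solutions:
 g(b) = C1 + C2/b^(1/3)


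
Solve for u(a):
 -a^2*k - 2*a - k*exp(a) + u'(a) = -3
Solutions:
 u(a) = C1 + a^3*k/3 + a^2 - 3*a + k*exp(a)
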